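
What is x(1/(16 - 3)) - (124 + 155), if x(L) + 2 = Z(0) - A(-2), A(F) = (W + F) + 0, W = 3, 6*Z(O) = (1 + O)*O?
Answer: -282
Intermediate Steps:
Z(O) = O*(1 + O)/6 (Z(O) = ((1 + O)*O)/6 = (O*(1 + O))/6 = O*(1 + O)/6)
A(F) = 3 + F (A(F) = (3 + F) + 0 = 3 + F)
x(L) = -3 (x(L) = -2 + ((⅙)*0*(1 + 0) - (3 - 2)) = -2 + ((⅙)*0*1 - 1*1) = -2 + (0 - 1) = -2 - 1 = -3)
x(1/(16 - 3)) - (124 + 155) = -3 - (124 + 155) = -3 - 1*279 = -3 - 279 = -282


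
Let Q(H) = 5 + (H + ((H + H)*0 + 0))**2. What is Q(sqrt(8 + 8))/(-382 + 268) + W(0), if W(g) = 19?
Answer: 715/38 ≈ 18.816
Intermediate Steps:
Q(H) = 5 + H**2 (Q(H) = 5 + (H + ((2*H)*0 + 0))**2 = 5 + (H + (0 + 0))**2 = 5 + (H + 0)**2 = 5 + H**2)
Q(sqrt(8 + 8))/(-382 + 268) + W(0) = (5 + (sqrt(8 + 8))**2)/(-382 + 268) + 19 = (5 + (sqrt(16))**2)/(-114) + 19 = (5 + 4**2)*(-1/114) + 19 = (5 + 16)*(-1/114) + 19 = 21*(-1/114) + 19 = -7/38 + 19 = 715/38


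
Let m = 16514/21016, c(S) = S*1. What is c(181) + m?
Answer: 1910205/10508 ≈ 181.79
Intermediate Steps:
c(S) = S
m = 8257/10508 (m = 16514*(1/21016) = 8257/10508 ≈ 0.78578)
c(181) + m = 181 + 8257/10508 = 1910205/10508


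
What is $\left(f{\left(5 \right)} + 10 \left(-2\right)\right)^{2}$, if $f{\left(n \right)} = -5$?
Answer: $625$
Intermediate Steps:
$\left(f{\left(5 \right)} + 10 \left(-2\right)\right)^{2} = \left(-5 + 10 \left(-2\right)\right)^{2} = \left(-5 - 20\right)^{2} = \left(-25\right)^{2} = 625$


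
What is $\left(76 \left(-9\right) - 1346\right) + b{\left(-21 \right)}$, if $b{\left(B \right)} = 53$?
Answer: $-1977$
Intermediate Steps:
$\left(76 \left(-9\right) - 1346\right) + b{\left(-21 \right)} = \left(76 \left(-9\right) - 1346\right) + 53 = \left(-684 - 1346\right) + 53 = -2030 + 53 = -1977$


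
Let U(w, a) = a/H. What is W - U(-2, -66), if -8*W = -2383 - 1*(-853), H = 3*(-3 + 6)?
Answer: 2383/12 ≈ 198.58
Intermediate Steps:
H = 9 (H = 3*3 = 9)
W = 765/4 (W = -(-2383 - 1*(-853))/8 = -(-2383 + 853)/8 = -1/8*(-1530) = 765/4 ≈ 191.25)
U(w, a) = a/9
W - U(-2, -66) = 765/4 - (-66)/9 = 765/4 - 1*(-22/3) = 765/4 + 22/3 = 2383/12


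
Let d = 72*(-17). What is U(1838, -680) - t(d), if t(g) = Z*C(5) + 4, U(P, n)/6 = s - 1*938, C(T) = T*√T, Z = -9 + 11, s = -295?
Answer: -7402 - 10*√5 ≈ -7424.4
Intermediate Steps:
Z = 2
C(T) = T^(3/2)
U(P, n) = -7398 (U(P, n) = 6*(-295 - 1*938) = 6*(-295 - 938) = 6*(-1233) = -7398)
d = -1224
t(g) = 4 + 10*√5 (t(g) = 2*5^(3/2) + 4 = 2*(5*√5) + 4 = 10*√5 + 4 = 4 + 10*√5)
U(1838, -680) - t(d) = -7398 - (4 + 10*√5) = -7398 + (-4 - 10*√5) = -7402 - 10*√5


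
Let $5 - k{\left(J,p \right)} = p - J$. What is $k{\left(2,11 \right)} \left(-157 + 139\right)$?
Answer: $72$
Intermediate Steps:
$k{\left(J,p \right)} = 5 + J - p$ ($k{\left(J,p \right)} = 5 - \left(p - J\right) = 5 + \left(J - p\right) = 5 + J - p$)
$k{\left(2,11 \right)} \left(-157 + 139\right) = \left(5 + 2 - 11\right) \left(-157 + 139\right) = \left(5 + 2 - 11\right) \left(-18\right) = \left(-4\right) \left(-18\right) = 72$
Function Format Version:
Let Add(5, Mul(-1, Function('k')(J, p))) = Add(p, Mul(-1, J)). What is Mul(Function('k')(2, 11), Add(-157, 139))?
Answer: 72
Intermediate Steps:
Function('k')(J, p) = Add(5, J, Mul(-1, p)) (Function('k')(J, p) = Add(5, Mul(-1, Add(p, Mul(-1, J)))) = Add(5, Add(J, Mul(-1, p))) = Add(5, J, Mul(-1, p)))
Mul(Function('k')(2, 11), Add(-157, 139)) = Mul(Add(5, 2, Mul(-1, 11)), Add(-157, 139)) = Mul(Add(5, 2, -11), -18) = Mul(-4, -18) = 72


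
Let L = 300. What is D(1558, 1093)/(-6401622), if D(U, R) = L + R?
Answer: -1393/6401622 ≈ -0.00021760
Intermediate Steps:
D(U, R) = 300 + R
D(1558, 1093)/(-6401622) = (300 + 1093)/(-6401622) = 1393*(-1/6401622) = -1393/6401622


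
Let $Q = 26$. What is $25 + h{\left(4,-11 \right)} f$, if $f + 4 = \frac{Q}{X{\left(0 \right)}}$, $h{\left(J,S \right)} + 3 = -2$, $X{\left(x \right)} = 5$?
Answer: $19$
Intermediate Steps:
$h{\left(J,S \right)} = -5$ ($h{\left(J,S \right)} = -3 - 2 = -5$)
$f = \frac{6}{5}$ ($f = -4 + \frac{26}{5} = \frac{6}{5} \approx 1.2$)
$25 + h{\left(4,-11 \right)} f = 25 - 6 = 19$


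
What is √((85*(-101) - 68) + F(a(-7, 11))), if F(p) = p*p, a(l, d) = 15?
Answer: 14*I*√43 ≈ 91.804*I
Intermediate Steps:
F(p) = p²
√((85*(-101) - 68) + F(a(-7, 11))) = √((85*(-101) - 68) + 15²) = √((-8585 - 68) + 225) = √(-8653 + 225) = √(-8428) = 14*I*√43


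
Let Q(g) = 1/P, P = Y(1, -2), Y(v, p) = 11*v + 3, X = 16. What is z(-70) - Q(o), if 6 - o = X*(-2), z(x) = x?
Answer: -981/14 ≈ -70.071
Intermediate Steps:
o = 38 (o = 6 - 16*(-2) = 6 - 1*(-32) = 6 + 32 = 38)
Y(v, p) = 3 + 11*v
P = 14 (P = 3 + 11*1 = 3 + 11 = 14)
Q(g) = 1/14
z(-70) - Q(o) = -70 - 1*1/14 = -70 - 1/14 = -981/14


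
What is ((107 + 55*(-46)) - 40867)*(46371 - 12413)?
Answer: -1470041820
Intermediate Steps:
((107 + 55*(-46)) - 40867)*(46371 - 12413) = ((107 - 2530) - 40867)*33958 = (-2423 - 40867)*33958 = -43290*33958 = -1470041820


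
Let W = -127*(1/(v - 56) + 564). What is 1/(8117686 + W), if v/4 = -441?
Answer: 1820/14643825687 ≈ 1.2428e-7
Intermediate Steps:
v = -1764 (v = 4*(-441) = -1764)
W = -130362833/1820 (W = -127*(1/(-1764 - 56) + 564) = -127*(1/(-1820) + 564) = -127*(-1/1820 + 564) = -127*1026479/1820 = -130362833/1820 ≈ -71628.)
1/(8117686 + W) = 1/(8117686 - 130362833/1820) = 1/(14643825687/1820) = 1820/14643825687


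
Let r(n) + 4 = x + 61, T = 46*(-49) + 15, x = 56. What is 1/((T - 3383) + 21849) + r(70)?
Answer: 1833652/16227 ≈ 113.00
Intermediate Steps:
T = -2239 (T = -2254 + 15 = -2239)
r(n) = 113 (r(n) = -4 + (56 + 61) = -4 + 117 = 113)
1/((T - 3383) + 21849) + r(70) = 1/((-2239 - 3383) + 21849) + 113 = 1/(-5622 + 21849) + 113 = 1/16227 + 113 = 1833652/16227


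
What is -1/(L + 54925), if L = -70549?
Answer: 1/15624 ≈ 6.4004e-5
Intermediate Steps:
-1/(L + 54925) = -1/(-70549 + 54925) = -1/(-15624) = -1*(-1/15624) = 1/15624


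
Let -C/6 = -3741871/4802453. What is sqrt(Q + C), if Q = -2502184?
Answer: I*sqrt(57709150025785627078)/4802453 ≈ 1581.8*I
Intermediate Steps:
C = 22451226/4802453 (C = -(-22451226)/4802453 = -6*(-3741871/4802453) = 22451226/4802453 ≈ 4.6749)
sqrt(Q + C) = sqrt(-2502184 + 22451226/4802453) = sqrt(-12016598606126/4802453) = I*sqrt(57709150025785627078)/4802453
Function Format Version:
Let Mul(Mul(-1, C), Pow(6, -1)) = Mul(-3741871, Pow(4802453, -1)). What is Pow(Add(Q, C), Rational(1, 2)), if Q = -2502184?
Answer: Mul(Rational(1, 4802453), I, Pow(57709150025785627078, Rational(1, 2))) ≈ Mul(1581.8, I)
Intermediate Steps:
C = Rational(22451226, 4802453) (C = Mul(-6, Mul(-3741871, Pow(4802453, -1))) = Mul(-6, Mul(-3741871, Rational(1, 4802453))) = Mul(-6, Rational(-3741871, 4802453)) = Rational(22451226, 4802453) ≈ 4.6749)
Pow(Add(Q, C), Rational(1, 2)) = Pow(Add(-2502184, Rational(22451226, 4802453)), Rational(1, 2)) = Pow(Rational(-12016598606126, 4802453), Rational(1, 2)) = Mul(Rational(1, 4802453), I, Pow(57709150025785627078, Rational(1, 2)))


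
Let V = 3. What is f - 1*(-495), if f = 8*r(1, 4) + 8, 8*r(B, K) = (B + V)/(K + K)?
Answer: 1007/2 ≈ 503.50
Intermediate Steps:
r(B, K) = (3 + B)/(16*K) (r(B, K) = ((B + 3)/(K + K))/8 = ((3 + B)/((2*K)))/8 = ((3 + B)*(1/(2*K)))/8 = ((3 + B)/(2*K))/8 = (3 + B)/(16*K))
f = 17/2 (f = 8*((1/16)*(3 + 1)/4) + 8 = 8*((1/16)*(¼)*4) + 8 = 8*(1/16) + 8 = ½ + 8 = 17/2 ≈ 8.5000)
f - 1*(-495) = 17/2 - 1*(-495) = 17/2 + 495 = 1007/2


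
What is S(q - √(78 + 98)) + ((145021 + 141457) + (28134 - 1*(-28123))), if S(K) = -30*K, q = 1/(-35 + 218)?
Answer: 20906825/61 + 120*√11 ≈ 3.4313e+5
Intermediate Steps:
q = 1/183 ≈ 0.0054645
S(q - √(78 + 98)) + ((145021 + 141457) + (28134 - 1*(-28123))) = -30*(1/183 - √(78 + 98)) + ((145021 + 141457) + (28134 - 1*(-28123))) = -30*(1/183 - √176) + (286478 + (28134 + 28123)) = -30*(1/183 - 4*√11) + (286478 + 56257) = -30*(1/183 - 4*√11) + 342735 = (-10/61 + 120*√11) + 342735 = 20906825/61 + 120*√11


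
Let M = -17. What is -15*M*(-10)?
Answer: -2550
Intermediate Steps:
-15*M*(-10) = -15*(-17)*(-10) = 255*(-10) = -2550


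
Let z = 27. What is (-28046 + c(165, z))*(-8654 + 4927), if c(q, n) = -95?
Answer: 104881507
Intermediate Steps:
(-28046 + c(165, z))*(-8654 + 4927) = (-28046 - 95)*(-8654 + 4927) = -28141*(-3727) = 104881507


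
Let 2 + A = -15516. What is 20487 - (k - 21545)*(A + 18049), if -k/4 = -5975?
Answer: -5940018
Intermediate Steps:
k = 23900 (k = -4*(-5975) = 23900)
A = -15518 (A = -2 - 15516 = -15518)
20487 - (k - 21545)*(A + 18049) = 20487 - (23900 - 21545)*(-15518 + 18049) = 20487 - 2355*2531 = 20487 - 1*5960505 = 20487 - 5960505 = -5940018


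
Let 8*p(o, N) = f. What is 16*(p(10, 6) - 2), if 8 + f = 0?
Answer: -48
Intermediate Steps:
f = -8 (f = -8 + 0 = -8)
p(o, N) = -1 (p(o, N) = (⅛)*(-8) = -1)
16*(p(10, 6) - 2) = 16*(-1 - 2) = 16*(-3) = -48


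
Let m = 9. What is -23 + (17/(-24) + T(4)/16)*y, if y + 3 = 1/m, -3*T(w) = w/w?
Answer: -4513/216 ≈ -20.894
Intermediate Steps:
T(w) = -⅓ (T(w) = -w/(3*w) = -⅓*1 = -⅓)
y = -26/9 (y = -3 + 1/9 = -3 + ⅑ = -26/9 ≈ -2.8889)
-23 + (17/(-24) + T(4)/16)*y = -23 + (17/(-24) - ⅓/16)*(-26/9) = -23 + (17*(-1/24) - ⅓*1/16)*(-26/9) = -23 + (-17/24 - 1/48)*(-26/9) = -23 - 35/48*(-26/9) = -23 + 455/216 = -4513/216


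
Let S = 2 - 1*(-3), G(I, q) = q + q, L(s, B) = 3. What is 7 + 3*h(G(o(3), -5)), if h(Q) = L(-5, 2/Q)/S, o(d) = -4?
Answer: 44/5 ≈ 8.8000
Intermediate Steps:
G(I, q) = 2*q
S = 5 (S = 2 + 3 = 5)
h(Q) = ⅗ (h(Q) = 3/5 = 3*(⅕) = ⅗)
7 + 3*h(G(o(3), -5)) = 7 + 3*(⅗) = 7 + 9/5 = 44/5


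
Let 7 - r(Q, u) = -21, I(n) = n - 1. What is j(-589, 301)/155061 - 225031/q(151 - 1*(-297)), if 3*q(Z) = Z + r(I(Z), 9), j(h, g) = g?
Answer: -104680452397/73809036 ≈ -1418.3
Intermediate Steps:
I(n) = -1 + n
r(Q, u) = 28 (r(Q, u) = 7 - 1*(-21) = 7 + 21 = 28)
q(Z) = 28/3 + Z/3 (q(Z) = (Z + 28)/3 = (28 + Z)/3 = 28/3 + Z/3)
j(-589, 301)/155061 - 225031/q(151 - 1*(-297)) = 301/155061 - 225031/(28/3 + (151 - 1*(-297))/3) = 301*(1/155061) - 225031/(28/3 + (151 + 297)/3) = 301/155061 - 225031/(28/3 + (⅓)*448) = 301/155061 - 225031/(28/3 + 448/3) = 301/155061 - 225031/476/3 = 301/155061 - 225031*3/476 = 301/155061 - 675093/476 = -104680452397/73809036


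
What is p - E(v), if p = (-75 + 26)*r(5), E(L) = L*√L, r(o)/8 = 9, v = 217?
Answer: -3528 - 217*√217 ≈ -6724.6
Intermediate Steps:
r(o) = 72 (r(o) = 8*9 = 72)
E(L) = L^(3/2)
p = -3528 (p = (-75 + 26)*72 = -49*72 = -3528)
p - E(v) = -3528 - 217^(3/2) = -3528 - 217*√217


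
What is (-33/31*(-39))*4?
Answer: 5148/31 ≈ 166.06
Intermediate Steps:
(-33/31*(-39))*4 = (-33*1/31*(-39))*4 = -33/31*(-39)*4 = (1287/31)*4 = 5148/31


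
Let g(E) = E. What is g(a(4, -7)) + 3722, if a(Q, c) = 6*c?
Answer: 3680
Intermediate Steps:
g(a(4, -7)) + 3722 = 6*(-7) + 3722 = -42 + 3722 = 3680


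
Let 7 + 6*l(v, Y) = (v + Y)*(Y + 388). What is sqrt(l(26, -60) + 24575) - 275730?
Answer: -275730 + sqrt(817746)/6 ≈ -2.7558e+5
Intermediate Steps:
l(v, Y) = -7/6 + (388 + Y)*(Y + v)/6 (l(v, Y) = -7/6 + ((v + Y)*(Y + 388))/6 = -7/6 + ((Y + v)*(388 + Y))/6 = -7/6 + ((388 + Y)*(Y + v))/6 = -7/6 + (388 + Y)*(Y + v)/6)
sqrt(l(26, -60) + 24575) - 275730 = sqrt((-7/6 + (1/6)*(-60)**2 + (194/3)*(-60) + (194/3)*26 + (1/6)*(-60)*26) + 24575) - 275730 = sqrt((-7/6 + (1/6)*3600 - 3880 + 5044/3 - 260) + 24575) - 275730 = sqrt((-7/6 + 600 - 3880 + 5044/3 - 260) + 24575) - 275730 = sqrt(-11159/6 + 24575) - 275730 = sqrt(136291/6) - 275730 = sqrt(817746)/6 - 275730 = -275730 + sqrt(817746)/6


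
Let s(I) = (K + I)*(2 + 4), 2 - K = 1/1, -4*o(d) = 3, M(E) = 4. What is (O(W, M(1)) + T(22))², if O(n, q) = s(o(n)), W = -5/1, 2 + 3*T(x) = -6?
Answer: 49/36 ≈ 1.3611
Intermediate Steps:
o(d) = -¾ (o(d) = -¼*3 = -¾)
T(x) = -8/3 (T(x) = -⅔ + (⅓)*(-6) = -⅔ - 2 = -8/3)
K = 1 (K = 2 - 1/1 = 2 - 1*1 = 2 - 1 = 1)
s(I) = 6 + 6*I (s(I) = (1 + I)*(2 + 4) = (1 + I)*6 = 6 + 6*I)
W = -5 (W = -5*1 = -5)
O(n, q) = 3/2 (O(n, q) = 6 + 6*(-¾) = 6 - 9/2 = 3/2)
(O(W, M(1)) + T(22))² = (3/2 - 8/3)² = (-7/6)² = 49/36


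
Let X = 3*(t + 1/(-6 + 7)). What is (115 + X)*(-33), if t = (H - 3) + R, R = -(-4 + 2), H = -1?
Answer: -3696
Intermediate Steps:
R = 2 (R = -1*(-2) = 2)
t = -2 (t = (-1 - 3) + 2 = -4 + 2 = -2)
X = -3 (X = 3*(-2 + 1/(-6 + 7)) = 3*(-2 + 1/1) = 3*(-2 + 1) = 3*(-1) = -3)
(115 + X)*(-33) = (115 - 3)*(-33) = 112*(-33) = -3696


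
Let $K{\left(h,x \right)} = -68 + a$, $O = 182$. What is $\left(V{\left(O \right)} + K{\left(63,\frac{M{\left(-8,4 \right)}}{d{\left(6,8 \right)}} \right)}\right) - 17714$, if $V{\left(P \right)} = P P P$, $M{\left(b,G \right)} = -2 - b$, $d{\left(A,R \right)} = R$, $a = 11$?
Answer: $6010797$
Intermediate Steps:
$V{\left(P \right)} = P^{3}$ ($V{\left(P \right)} = P^{2} P = P^{3}$)
$K{\left(h,x \right)} = -57$ ($K{\left(h,x \right)} = -68 + 11 = -57$)
$\left(V{\left(O \right)} + K{\left(63,\frac{M{\left(-8,4 \right)}}{d{\left(6,8 \right)}} \right)}\right) - 17714 = \left(182^{3} - 57\right) - 17714 = \left(6028568 - 57\right) - 17714 = 6028511 - 17714 = 6010797$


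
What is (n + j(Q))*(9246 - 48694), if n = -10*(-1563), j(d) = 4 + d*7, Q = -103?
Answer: -588288024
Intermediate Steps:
j(d) = 4 + 7*d
n = 15630
(n + j(Q))*(9246 - 48694) = (15630 + (4 + 7*(-103)))*(9246 - 48694) = (15630 + (4 - 721))*(-39448) = (15630 - 717)*(-39448) = 14913*(-39448) = -588288024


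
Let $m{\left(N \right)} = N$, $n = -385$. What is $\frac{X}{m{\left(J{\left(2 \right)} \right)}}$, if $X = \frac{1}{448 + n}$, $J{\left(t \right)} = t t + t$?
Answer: $\frac{1}{378} \approx 0.0026455$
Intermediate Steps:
$J{\left(t \right)} = t + t^{2}$ ($J{\left(t \right)} = t^{2} + t = t + t^{2}$)
$X = \frac{1}{63}$ ($X = \frac{1}{448 - 385} = \frac{1}{63} \approx 0.015873$)
$\frac{X}{m{\left(J{\left(2 \right)} \right)}} = \frac{1}{63 \cdot 2 \left(1 + 2\right)} = \frac{1}{63 \cdot 2 \cdot 3} = \frac{1}{63 \cdot 6} = \frac{1}{63} \cdot \frac{1}{6} = \frac{1}{378}$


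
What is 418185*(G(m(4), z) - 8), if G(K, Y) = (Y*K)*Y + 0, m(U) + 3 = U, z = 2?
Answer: -1672740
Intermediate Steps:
m(U) = -3 + U
G(K, Y) = K*Y² (G(K, Y) = (K*Y)*Y + 0 = K*Y² + 0 = K*Y²)
418185*(G(m(4), z) - 8) = 418185*((-3 + 4)*2² - 8) = 418185*(1*4 - 8) = 418185*(4 - 8) = 418185*(-4) = -1672740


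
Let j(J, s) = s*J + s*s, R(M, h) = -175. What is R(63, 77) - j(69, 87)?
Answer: -13747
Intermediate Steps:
j(J, s) = s² + J*s (j(J, s) = J*s + s² = s² + J*s)
R(63, 77) - j(69, 87) = -175 - 87*(69 + 87) = -175 - 87*156 = -175 - 1*13572 = -175 - 13572 = -13747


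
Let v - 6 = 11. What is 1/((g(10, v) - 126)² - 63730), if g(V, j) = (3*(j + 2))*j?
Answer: 1/646919 ≈ 1.5458e-6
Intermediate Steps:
v = 17 (v = 6 + 11 = 17)
g(V, j) = j*(6 + 3*j) (g(V, j) = (3*(2 + j))*j = (6 + 3*j)*j = j*(6 + 3*j))
1/((g(10, v) - 126)² - 63730) = 1/((3*17*(2 + 17) - 126)² - 63730) = 1/((3*17*19 - 126)² - 63730) = 1/((969 - 126)² - 63730) = 1/(843² - 63730) = 1/(710649 - 63730) = 1/646919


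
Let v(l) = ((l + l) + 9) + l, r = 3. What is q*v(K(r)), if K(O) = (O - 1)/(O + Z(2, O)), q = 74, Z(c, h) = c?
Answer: 3774/5 ≈ 754.80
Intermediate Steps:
K(O) = (-1 + O)/(2 + O) (K(O) = (O - 1)/(O + 2) = (-1 + O)/(2 + O))
v(l) = 9 + 3*l (v(l) = (2*l + 9) + l = (9 + 2*l) + l = 9 + 3*l)
q*v(K(r)) = 74*(9 + 3*((-1 + 3)/(2 + 3))) = 74*(9 + 3*(2/5)) = 74*(9 + 3*((⅕)*2)) = 74*(9 + 3*(⅖)) = 74*(9 + 6/5) = 74*(51/5) = 3774/5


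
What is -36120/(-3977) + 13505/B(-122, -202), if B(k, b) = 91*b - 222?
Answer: 618267095/73988108 ≈ 8.3563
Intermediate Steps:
B(k, b) = -222 + 91*b
-36120/(-3977) + 13505/B(-122, -202) = -36120/(-3977) + 13505/(-222 + 91*(-202)) = -36120*(-1/3977) + 13505/(-222 - 18382) = 36120/3977 + 13505/(-18604) = 36120/3977 + 13505*(-1/18604) = 36120/3977 - 13505/18604 = 618267095/73988108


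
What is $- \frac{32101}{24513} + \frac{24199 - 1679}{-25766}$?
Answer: $- \frac{689573563}{315800979} \approx -2.1836$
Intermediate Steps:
$- \frac{32101}{24513} + \frac{24199 - 1679}{-25766} = \left(-32101\right) \frac{1}{24513} + \left(24199 - 1679\right) \left(- \frac{1}{25766}\right) = - \frac{32101}{24513} + 22520 \left(- \frac{1}{25766}\right) = - \frac{32101}{24513} - \frac{11260}{12883} = - \frac{689573563}{315800979}$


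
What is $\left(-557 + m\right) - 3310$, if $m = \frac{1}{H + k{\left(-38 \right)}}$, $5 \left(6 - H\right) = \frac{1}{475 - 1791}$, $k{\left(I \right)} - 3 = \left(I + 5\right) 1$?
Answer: $- \frac{610679353}{157919} \approx -3867.0$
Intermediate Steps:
$k{\left(I \right)} = 8 + I$ ($k{\left(I \right)} = 3 + \left(I + 5\right) 1 = 3 + \left(5 + I\right) 1 = 3 + \left(5 + I\right) = 8 + I$)
$H = \frac{39481}{6580}$ ($H = 6 - \frac{1}{5 \left(475 - 1791\right)} = 6 - \frac{1}{5 \left(-1316\right)} = 6 - - \frac{1}{6580} = 6 + \frac{1}{6580} = \frac{39481}{6580} \approx 6.0002$)
$m = - \frac{6580}{157919}$ ($m = \frac{1}{\frac{39481}{6580} + \left(8 - 38\right)} = \frac{1}{\frac{39481}{6580} - 30} = \frac{1}{- \frac{157919}{6580}} = - \frac{6580}{157919} \approx -0.041667$)
$\left(-557 + m\right) - 3310 = \left(-557 - \frac{6580}{157919}\right) - 3310 = - \frac{87967463}{157919} - 3310 = - \frac{610679353}{157919}$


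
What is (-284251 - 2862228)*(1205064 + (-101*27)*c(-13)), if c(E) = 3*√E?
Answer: -3791708569656 + 25741344699*I*√13 ≈ -3.7917e+12 + 9.2812e+10*I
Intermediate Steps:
(-284251 - 2862228)*(1205064 + (-101*27)*c(-13)) = (-284251 - 2862228)*(1205064 + (-101*27)*(3*√(-13))) = -3146479*(1205064 - 8181*I*√13) = -3791708569656 + 25741344699*I*√13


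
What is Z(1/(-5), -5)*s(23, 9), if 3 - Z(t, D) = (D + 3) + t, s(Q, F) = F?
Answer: 234/5 ≈ 46.800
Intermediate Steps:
Z(t, D) = -D - t (Z(t, D) = 3 - ((D + 3) + t) = 3 - ((3 + D) + t) = 3 - (3 + D + t) = 3 + (-3 - D - t) = -D - t)
Z(1/(-5), -5)*s(23, 9) = (-1*(-5) - 1/(-5))*9 = (5 - 1*(-⅕))*9 = (5 + ⅕)*9 = (26/5)*9 = 234/5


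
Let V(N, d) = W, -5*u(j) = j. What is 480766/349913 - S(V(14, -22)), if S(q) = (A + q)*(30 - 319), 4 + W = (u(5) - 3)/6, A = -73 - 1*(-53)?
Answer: -7481797120/1049739 ≈ -7127.3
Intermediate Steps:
A = -20 (A = -73 + 53 = -20)
u(j) = -j/5
W = -14/3 (W = -4 + (-⅕*5 - 3)/6 = -4 + (-1 - 3)*(⅙) = -4 - 4*⅙ = -4 - ⅔ = -14/3 ≈ -4.6667)
V(N, d) = -14/3
S(q) = 5780 - 289*q (S(q) = (-20 + q)*(30 - 319) = (-20 + q)*(-289) = 5780 - 289*q)
480766/349913 - S(V(14, -22)) = 480766/349913 - (5780 - 289*(-14/3)) = 480766*(1/349913) - (5780 + 4046/3) = 480766/349913 - 1*21386/3 = 480766/349913 - 21386/3 = -7481797120/1049739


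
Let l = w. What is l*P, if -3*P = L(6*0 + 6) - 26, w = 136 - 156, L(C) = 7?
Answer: -380/3 ≈ -126.67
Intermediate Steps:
w = -20
l = -20
P = 19/3 (P = -(7 - 26)/3 = -⅓*(-19) = 19/3 ≈ 6.3333)
l*P = -20*19/3 = -380/3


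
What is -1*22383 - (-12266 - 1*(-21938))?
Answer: -32055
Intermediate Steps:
-1*22383 - (-12266 - 1*(-21938)) = -22383 - (-12266 + 21938) = -22383 - 1*9672 = -22383 - 9672 = -32055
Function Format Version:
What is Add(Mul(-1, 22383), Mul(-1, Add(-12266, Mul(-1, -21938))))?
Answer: -32055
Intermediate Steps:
Add(Mul(-1, 22383), Mul(-1, Add(-12266, Mul(-1, -21938)))) = Add(-22383, Mul(-1, Add(-12266, 21938))) = Add(-22383, Mul(-1, 9672)) = Add(-22383, -9672) = -32055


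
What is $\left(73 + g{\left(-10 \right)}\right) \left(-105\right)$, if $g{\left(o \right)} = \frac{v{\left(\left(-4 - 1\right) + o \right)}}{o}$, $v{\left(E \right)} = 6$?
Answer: $-7602$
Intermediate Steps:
$g{\left(o \right)} = \frac{6}{o}$
$\left(73 + g{\left(-10 \right)}\right) \left(-105\right) = \left(73 + \frac{6}{-10}\right) \left(-105\right) = \left(73 + 6 \left(- \frac{1}{10}\right)\right) \left(-105\right) = \left(73 - \frac{3}{5}\right) \left(-105\right) = \frac{362}{5} \left(-105\right) = -7602$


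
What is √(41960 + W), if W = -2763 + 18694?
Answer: √57891 ≈ 240.61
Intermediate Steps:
W = 15931
√(41960 + W) = √(41960 + 15931) = √57891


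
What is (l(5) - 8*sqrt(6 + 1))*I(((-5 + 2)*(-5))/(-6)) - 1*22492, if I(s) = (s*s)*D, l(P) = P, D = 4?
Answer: -22367 - 200*sqrt(7) ≈ -22896.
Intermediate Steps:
I(s) = 4*s**2 (I(s) = (s*s)*4 = s**2*4 = 4*s**2)
(l(5) - 8*sqrt(6 + 1))*I(((-5 + 2)*(-5))/(-6)) - 1*22492 = (5 - 8*sqrt(6 + 1))*(4*(((-5 + 2)*(-5))/(-6))**2) - 1*22492 = (5 - 8*sqrt(7))*(4*(-3*(-5)*(-1/6))**2) - 22492 = (5 - 8*sqrt(7))*(4*(15*(-1/6))**2) - 22492 = (5 - 8*sqrt(7))*(4*(-5/2)**2) - 22492 = (5 - 8*sqrt(7))*(4*(25/4)) - 22492 = (5 - 8*sqrt(7))*25 - 22492 = (125 - 200*sqrt(7)) - 22492 = -22367 - 200*sqrt(7)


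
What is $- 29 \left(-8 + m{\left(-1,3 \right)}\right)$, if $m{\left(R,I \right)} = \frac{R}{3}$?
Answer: $\frac{725}{3} \approx 241.67$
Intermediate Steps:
$m{\left(R,I \right)} = \frac{R}{3}$ ($m{\left(R,I \right)} = R \frac{1}{3} = \frac{R}{3}$)
$- 29 \left(-8 + m{\left(-1,3 \right)}\right) = - 29 \left(-8 + \frac{1}{3} \left(-1\right)\right) = - 29 \left(-8 - \frac{1}{3}\right) = \left(-29\right) \left(- \frac{25}{3}\right) = \frac{725}{3}$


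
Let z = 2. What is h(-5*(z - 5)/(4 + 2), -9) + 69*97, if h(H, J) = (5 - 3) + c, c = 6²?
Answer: 6731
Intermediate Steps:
c = 36
h(H, J) = 38 (h(H, J) = (5 - 3) + 36 = 2 + 36 = 38)
h(-5*(z - 5)/(4 + 2), -9) + 69*97 = 38 + 69*97 = 38 + 6693 = 6731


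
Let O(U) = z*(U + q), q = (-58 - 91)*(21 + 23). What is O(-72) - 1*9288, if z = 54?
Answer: -367200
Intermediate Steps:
q = -6556 (q = -149*44 = -6556)
O(U) = -354024 + 54*U (O(U) = 54*(U - 6556) = 54*(-6556 + U) = -354024 + 54*U)
O(-72) - 1*9288 = (-354024 + 54*(-72)) - 1*9288 = (-354024 - 3888) - 9288 = -357912 - 9288 = -367200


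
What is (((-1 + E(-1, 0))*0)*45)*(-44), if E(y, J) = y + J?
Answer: 0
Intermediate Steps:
E(y, J) = J + y
(((-1 + E(-1, 0))*0)*45)*(-44) = (((-1 + (0 - 1))*0)*45)*(-44) = (((-1 - 1)*0)*45)*(-44) = (-2*0*45)*(-44) = (0*45)*(-44) = 0*(-44) = 0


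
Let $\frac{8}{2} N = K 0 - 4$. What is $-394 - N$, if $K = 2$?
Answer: $-393$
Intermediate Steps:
$N = -1$ ($N = \frac{2 \cdot 0 - 4}{4} = \frac{0 - 4}{4} = \frac{1}{4} \left(-4\right) = -1$)
$-394 - N = -394 - -1 = -394 + 1 = -393$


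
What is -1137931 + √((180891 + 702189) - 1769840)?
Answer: -1137931 + 2*I*√221690 ≈ -1.1379e+6 + 941.68*I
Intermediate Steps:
-1137931 + √((180891 + 702189) - 1769840) = -1137931 + √(883080 - 1769840) = -1137931 + √(-886760) = -1137931 + 2*I*√221690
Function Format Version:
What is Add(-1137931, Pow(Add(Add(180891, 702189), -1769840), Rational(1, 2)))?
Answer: Add(-1137931, Mul(2, I, Pow(221690, Rational(1, 2)))) ≈ Add(-1.1379e+6, Mul(941.68, I))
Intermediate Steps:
Add(-1137931, Pow(Add(Add(180891, 702189), -1769840), Rational(1, 2))) = Add(-1137931, Pow(Add(883080, -1769840), Rational(1, 2))) = Add(-1137931, Pow(-886760, Rational(1, 2))) = Add(-1137931, Mul(2, I, Pow(221690, Rational(1, 2))))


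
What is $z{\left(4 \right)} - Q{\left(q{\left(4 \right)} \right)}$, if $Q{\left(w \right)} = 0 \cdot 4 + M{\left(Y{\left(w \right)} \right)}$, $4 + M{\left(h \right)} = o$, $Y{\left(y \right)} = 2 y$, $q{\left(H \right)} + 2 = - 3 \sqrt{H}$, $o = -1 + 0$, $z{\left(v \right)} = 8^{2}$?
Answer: $69$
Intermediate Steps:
$z{\left(v \right)} = 64$
$o = -1$
$q{\left(H \right)} = -2 - 3 \sqrt{H}$
$M{\left(h \right)} = -5$ ($M{\left(h \right)} = -4 - 1 = -5$)
$Q{\left(w \right)} = -5$ ($Q{\left(w \right)} = 0 \cdot 4 - 5 = 0 - 5 = -5$)
$z{\left(4 \right)} - Q{\left(q{\left(4 \right)} \right)} = 64 - -5 = 64 + 5 = 69$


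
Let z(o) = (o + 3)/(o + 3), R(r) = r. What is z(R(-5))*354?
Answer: 354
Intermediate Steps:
z(o) = 1 (z(o) = (3 + o)/(3 + o) = 1)
z(R(-5))*354 = 1*354 = 354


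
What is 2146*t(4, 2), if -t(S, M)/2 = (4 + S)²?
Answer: -274688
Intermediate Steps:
t(S, M) = -2*(4 + S)²
2146*t(4, 2) = 2146*(-2*(4 + 4)²) = 2146*(-2*8²) = 2146*(-2*64) = 2146*(-128) = -274688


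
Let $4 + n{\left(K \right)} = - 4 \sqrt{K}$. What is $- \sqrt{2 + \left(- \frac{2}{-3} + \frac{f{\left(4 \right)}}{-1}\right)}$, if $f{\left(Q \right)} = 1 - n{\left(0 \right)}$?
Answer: $- \frac{i \sqrt{21}}{3} \approx - 1.5275 i$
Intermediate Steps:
$n{\left(K \right)} = -4 - 4 \sqrt{K}$
$f{\left(Q \right)} = 5$ ($f{\left(Q \right)} = 1 - \left(-4 - 4 \sqrt{0}\right) = 1 - \left(-4 - 0\right) = 1 - \left(-4 + 0\right) = 1 - -4 = 1 + 4 = 5$)
$- \sqrt{2 + \left(- \frac{2}{-3} + \frac{f{\left(4 \right)}}{-1}\right)} = - \sqrt{2 + \left(- \frac{2}{-3} + \frac{5}{-1}\right)} = - \sqrt{2 + \left(\left(-2\right) \left(- \frac{1}{3}\right) + 5 \left(-1\right)\right)} = - \sqrt{2 + \left(\frac{2}{3} - 5\right)} = - \sqrt{2 - \frac{13}{3}} = - \sqrt{- \frac{7}{3}} = - \frac{i \sqrt{21}}{3}$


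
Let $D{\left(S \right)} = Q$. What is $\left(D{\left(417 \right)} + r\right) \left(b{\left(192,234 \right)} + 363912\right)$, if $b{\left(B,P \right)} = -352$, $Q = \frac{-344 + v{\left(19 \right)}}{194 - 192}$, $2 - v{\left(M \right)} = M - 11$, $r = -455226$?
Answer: $-165565587560$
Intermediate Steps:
$v{\left(M \right)} = 13 - M$ ($v{\left(M \right)} = 2 - \left(M - 11\right) = 2 - \left(-11 + M\right) = 13 - M$)
$Q = -175$ ($Q = \frac{-344 + \left(13 - 19\right)}{194 - 192} = \frac{-344 + \left(13 - 19\right)}{2} = \left(-344 - 6\right) \frac{1}{2} = \left(-350\right) \frac{1}{2} = -175$)
$D{\left(S \right)} = -175$
$\left(D{\left(417 \right)} + r\right) \left(b{\left(192,234 \right)} + 363912\right) = \left(-175 - 455226\right) \left(-352 + 363912\right) = \left(-455401\right) 363560 = -165565587560$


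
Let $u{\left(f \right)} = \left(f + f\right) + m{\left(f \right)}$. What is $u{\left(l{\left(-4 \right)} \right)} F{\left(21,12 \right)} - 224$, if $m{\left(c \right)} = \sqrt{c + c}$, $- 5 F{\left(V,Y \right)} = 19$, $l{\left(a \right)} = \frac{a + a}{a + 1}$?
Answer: $- \frac{3664}{15} - \frac{76 \sqrt{3}}{15} \approx -253.04$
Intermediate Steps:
$l{\left(a \right)} = \frac{2 a}{1 + a}$
$F{\left(V,Y \right)} = - \frac{19}{5}$ ($F{\left(V,Y \right)} = \left(- \frac{1}{5}\right) 19 = - \frac{19}{5}$)
$m{\left(c \right)} = \sqrt{2} \sqrt{c}$ ($m{\left(c \right)} = \sqrt{2 c} = \sqrt{2} \sqrt{c}$)
$u{\left(f \right)} = 2 f + \sqrt{2} \sqrt{f}$ ($u{\left(f \right)} = \left(f + f\right) + \sqrt{2} \sqrt{f} = 2 f + \sqrt{2} \sqrt{f}$)
$u{\left(l{\left(-4 \right)} \right)} F{\left(21,12 \right)} - 224 = \left(2 \cdot 2 \left(-4\right) \frac{1}{1 - 4} + \sqrt{2} \sqrt{2 \left(-4\right) \frac{1}{1 - 4}}\right) \left(- \frac{19}{5}\right) - 224 = \left(2 \cdot 2 \left(-4\right) \frac{1}{-3} + \sqrt{2} \sqrt{2 \left(-4\right) \frac{1}{-3}}\right) \left(- \frac{19}{5}\right) - 224 = \left(2 \cdot 2 \left(-4\right) \left(- \frac{1}{3}\right) + \sqrt{2} \sqrt{2 \left(-4\right) \left(- \frac{1}{3}\right)}\right) \left(- \frac{19}{5}\right) - 224 = \left(2 \cdot \frac{8}{3} + \sqrt{2} \sqrt{\frac{8}{3}}\right) \left(- \frac{19}{5}\right) - 224 = \left(\frac{16}{3} + \sqrt{2} \frac{2 \sqrt{6}}{3}\right) \left(- \frac{19}{5}\right) - 224 = \left(\frac{16}{3} + \frac{4 \sqrt{3}}{3}\right) \left(- \frac{19}{5}\right) - 224 = \left(- \frac{304}{15} - \frac{76 \sqrt{3}}{15}\right) - 224 = - \frac{3664}{15} - \frac{76 \sqrt{3}}{15}$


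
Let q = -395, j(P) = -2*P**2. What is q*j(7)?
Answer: 38710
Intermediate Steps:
q*j(7) = -(-790)*7**2 = -(-790)*49 = -395*(-98) = 38710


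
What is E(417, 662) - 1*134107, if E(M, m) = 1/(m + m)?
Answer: -177557667/1324 ≈ -1.3411e+5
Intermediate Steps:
E(M, m) = 1/(2*m)
E(417, 662) - 1*134107 = (½)/662 - 1*134107 = (½)*(1/662) - 134107 = 1/1324 - 134107 = -177557667/1324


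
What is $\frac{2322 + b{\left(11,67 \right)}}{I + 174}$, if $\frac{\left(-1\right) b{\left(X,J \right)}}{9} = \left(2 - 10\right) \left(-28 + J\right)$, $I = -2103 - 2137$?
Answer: $- \frac{135}{107} \approx -1.2617$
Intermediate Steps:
$I = -4240$
$b{\left(X,J \right)} = -2016 + 72 J$ ($b{\left(X,J \right)} = - 9 \left(2 - 10\right) \left(-28 + J\right) = - 9 \left(- 8 \left(-28 + J\right)\right) = - 9 \left(224 - 8 J\right) = -2016 + 72 J$)
$\frac{2322 + b{\left(11,67 \right)}}{I + 174} = \frac{2322 + \left(-2016 + 72 \cdot 67\right)}{-4240 + 174} = \frac{2322 + \left(-2016 + 4824\right)}{-4066} = \left(2322 + 2808\right) \left(- \frac{1}{4066}\right) = 5130 \left(- \frac{1}{4066}\right) = - \frac{135}{107}$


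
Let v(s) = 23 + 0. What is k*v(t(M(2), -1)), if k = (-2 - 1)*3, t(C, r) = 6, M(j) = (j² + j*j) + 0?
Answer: -207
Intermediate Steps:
M(j) = 2*j² (M(j) = (j² + j²) + 0 = 2*j² + 0 = 2*j²)
k = -9 (k = -3*3 = -9)
v(s) = 23
k*v(t(M(2), -1)) = -9*23 = -207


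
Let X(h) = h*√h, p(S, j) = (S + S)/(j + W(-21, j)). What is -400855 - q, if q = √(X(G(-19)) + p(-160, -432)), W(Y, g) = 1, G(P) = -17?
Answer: -400855 - √(137920 - 3157937*I*√17)/431 ≈ -4.0086e+5 + 5.8887*I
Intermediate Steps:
p(S, j) = 2*S/(1 + j) (p(S, j) = (S + S)/(j + 1) = (2*S)/(1 + j) = 2*S/(1 + j))
X(h) = h^(3/2)
q = √(320/431 - 17*I*√17) (q = √((-17)^(3/2) + 2*(-160)/(1 - 432)) = √(-17*I*√17 + 2*(-160)/(-431)) = √(-17*I*√17 + 2*(-160)*(-1/431)) = √(-17*I*√17 + 320/431) = √(320/431 - 17*I*√17) ≈ 5.9514 - 5.8887*I)
-400855 - q = -400855 - √(137920 - 3157937*I*√17)/431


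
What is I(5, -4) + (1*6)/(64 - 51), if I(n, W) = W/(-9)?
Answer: 106/117 ≈ 0.90598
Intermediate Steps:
I(n, W) = -W/9 (I(n, W) = W*(-⅑) = -W/9)
I(5, -4) + (1*6)/(64 - 51) = -⅑*(-4) + (1*6)/(64 - 51) = 4/9 + 6/13 = 106/117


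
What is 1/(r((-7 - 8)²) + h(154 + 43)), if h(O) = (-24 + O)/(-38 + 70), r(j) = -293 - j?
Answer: -32/16403 ≈ -0.0019509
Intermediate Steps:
h(O) = -¾ + O/32 (h(O) = (-24 + O)/32 = (-24 + O)*(1/32) = -¾ + O/32)
1/(r((-7 - 8)²) + h(154 + 43)) = 1/((-293 - (-7 - 8)²) + (-¾ + (154 + 43)/32)) = 1/((-293 - 1*(-15)²) + (-¾ + (1/32)*197)) = 1/((-293 - 1*225) + (-¾ + 197/32)) = 1/((-293 - 225) + 173/32) = 1/(-518 + 173/32) = 1/(-16403/32) = -32/16403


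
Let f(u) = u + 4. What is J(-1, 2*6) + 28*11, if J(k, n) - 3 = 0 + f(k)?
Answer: 314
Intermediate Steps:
f(u) = 4 + u
J(k, n) = 7 + k (J(k, n) = 3 + (0 + (4 + k)) = 3 + (4 + k) = 7 + k)
J(-1, 2*6) + 28*11 = (7 - 1) + 28*11 = 6 + 308 = 314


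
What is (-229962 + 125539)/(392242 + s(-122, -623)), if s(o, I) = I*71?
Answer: -104423/348009 ≈ -0.30006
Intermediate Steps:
s(o, I) = 71*I
(-229962 + 125539)/(392242 + s(-122, -623)) = (-229962 + 125539)/(392242 + 71*(-623)) = -104423/(392242 - 44233) = -104423/348009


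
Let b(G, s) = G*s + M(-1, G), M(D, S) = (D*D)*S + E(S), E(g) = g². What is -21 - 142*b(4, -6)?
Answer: 547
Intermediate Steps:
M(D, S) = S² + S*D² (M(D, S) = (D*D)*S + S² = D²*S + S² = S*D² + S² = S² + S*D²)
b(G, s) = G*s + G*(1 + G) (b(G, s) = G*s + G*(G + (-1)²) = G*s + G*(G + 1) = G*s + G*(1 + G))
-21 - 142*b(4, -6) = -21 - 568*(1 + 4 - 6) = -21 - 568*(-1) = -21 - 142*(-4) = -21 + 568 = 547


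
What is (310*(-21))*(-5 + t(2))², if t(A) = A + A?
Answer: -6510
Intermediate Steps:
t(A) = 2*A
(310*(-21))*(-5 + t(2))² = (310*(-21))*(-5 + 2*2)² = -6510*(-5 + 4)² = -6510*(-1)² = -6510*1 = -6510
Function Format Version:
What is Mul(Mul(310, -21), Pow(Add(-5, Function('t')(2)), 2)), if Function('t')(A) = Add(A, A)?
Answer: -6510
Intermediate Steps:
Function('t')(A) = Mul(2, A)
Mul(Mul(310, -21), Pow(Add(-5, Function('t')(2)), 2)) = Mul(Mul(310, -21), Pow(Add(-5, Mul(2, 2)), 2)) = Mul(-6510, Pow(Add(-5, 4), 2)) = Mul(-6510, Pow(-1, 2)) = Mul(-6510, 1) = -6510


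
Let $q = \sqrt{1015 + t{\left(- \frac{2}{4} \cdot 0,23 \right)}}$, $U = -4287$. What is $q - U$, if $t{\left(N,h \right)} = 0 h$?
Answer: $4287 + \sqrt{1015} \approx 4318.9$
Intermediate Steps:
$t{\left(N,h \right)} = 0$
$q = \sqrt{1015}$ ($q = \sqrt{1015 + 0} = \sqrt{1015} \approx 31.859$)
$q - U = \sqrt{1015} - -4287 = \sqrt{1015} + 4287 = 4287 + \sqrt{1015}$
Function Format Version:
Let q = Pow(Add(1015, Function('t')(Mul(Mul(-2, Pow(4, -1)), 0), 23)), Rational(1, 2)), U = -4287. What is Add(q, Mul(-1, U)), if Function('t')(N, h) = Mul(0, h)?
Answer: Add(4287, Pow(1015, Rational(1, 2))) ≈ 4318.9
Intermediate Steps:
Function('t')(N, h) = 0
q = Pow(1015, Rational(1, 2)) (q = Pow(Add(1015, 0), Rational(1, 2)) = Pow(1015, Rational(1, 2)) ≈ 31.859)
Add(q, Mul(-1, U)) = Add(Pow(1015, Rational(1, 2)), Mul(-1, -4287)) = Add(Pow(1015, Rational(1, 2)), 4287) = Add(4287, Pow(1015, Rational(1, 2)))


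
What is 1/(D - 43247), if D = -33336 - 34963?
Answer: -1/111546 ≈ -8.9649e-6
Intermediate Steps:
D = -68299
1/(D - 43247) = 1/(-68299 - 43247) = 1/(-111546) = -1/111546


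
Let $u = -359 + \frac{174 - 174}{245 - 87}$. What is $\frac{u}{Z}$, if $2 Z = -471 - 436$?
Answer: $\frac{718}{907} \approx 0.79162$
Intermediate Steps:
$Z = - \frac{907}{2}$ ($Z = \frac{-471 - 436}{2} = \frac{1}{2} \left(-907\right) = - \frac{907}{2} \approx -453.5$)
$u = -359$ ($u = -359 + \frac{0}{158} = -359 + 0 \cdot \frac{1}{158} = -359 + 0 = -359$)
$\frac{u}{Z} = - \frac{359}{- \frac{907}{2}} = \left(-359\right) \left(- \frac{2}{907}\right) = \frac{718}{907}$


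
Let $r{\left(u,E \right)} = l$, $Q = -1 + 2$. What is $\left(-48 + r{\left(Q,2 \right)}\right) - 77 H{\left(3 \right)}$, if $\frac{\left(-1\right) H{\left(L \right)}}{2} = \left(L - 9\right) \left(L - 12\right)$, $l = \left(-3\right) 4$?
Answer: $8256$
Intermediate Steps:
$l = -12$
$Q = 1$
$r{\left(u,E \right)} = -12$
$H{\left(L \right)} = - 2 \left(-12 + L\right) \left(-9 + L\right)$ ($H{\left(L \right)} = - 2 \left(L - 9\right) \left(L - 12\right) = - 2 \left(-9 + L\right) \left(-12 + L\right) = - 2 \left(-12 + L\right) \left(-9 + L\right)$)
$\left(-48 + r{\left(Q,2 \right)}\right) - 77 H{\left(3 \right)} = \left(-48 - 12\right) - 77 \left(-216 - 2 \cdot 3^{2} + 42 \cdot 3\right) = -60 - 77 \left(-216 - 18 + 126\right) = -60 - -8316 = -60 + 8316 = 8256$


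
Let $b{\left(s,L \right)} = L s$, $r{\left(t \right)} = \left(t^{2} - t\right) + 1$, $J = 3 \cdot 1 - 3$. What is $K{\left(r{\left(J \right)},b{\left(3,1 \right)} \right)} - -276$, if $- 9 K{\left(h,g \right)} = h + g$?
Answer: $\frac{2480}{9} \approx 275.56$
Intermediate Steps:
$J = 0$ ($J = 3 - 3 = 0$)
$r{\left(t \right)} = 1 + t^{2} - t$
$K{\left(h,g \right)} = - \frac{g}{9} - \frac{h}{9}$ ($K{\left(h,g \right)} = - \frac{h + g}{9} = - \frac{g + h}{9} = - \frac{g}{9} - \frac{h}{9}$)
$K{\left(r{\left(J \right)},b{\left(3,1 \right)} \right)} - -276 = \left(- \frac{1 \cdot 3}{9} - \frac{1 + 0^{2} - 0}{9}\right) - -276 = \left(\left(- \frac{1}{9}\right) 3 - \frac{1 + 0 + 0}{9}\right) + 276 = \left(- \frac{1}{3} - \frac{1}{9}\right) + 276 = - \frac{4}{9} + 276 = \frac{2480}{9}$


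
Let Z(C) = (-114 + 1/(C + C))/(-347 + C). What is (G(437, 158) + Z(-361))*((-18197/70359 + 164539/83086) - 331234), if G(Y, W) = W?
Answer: -156548918152378595651969/2988257132839824 ≈ -5.2388e+7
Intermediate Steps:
Z(C) = (-114 + 1/(2*C))/(-347 + C)
(G(437, 158) + Z(-361))*((-18197/70359 + 164539/83086) - 331234) = (158 + (1/2)*(1 - 228*(-361))/(-361*(-347 - 361)))*((-18197/70359 + 164539/83086) - 331234) = (158 + (1/2)*(-1/361)*(1 + 82308)/(-708))*((-18197*1/70359 + 164539*(1/83086)) - 331234) = (158 + (1/2)*(-1/361)*(-1/708)*82309)*((-18197/70359 + 164539/83086) - 331234) = (158 + 82309/511176)*(10064883559/5845847874 - 331234) = (80848117/511176)*(-1936333509812957/5845847874) = -156548918152378595651969/2988257132839824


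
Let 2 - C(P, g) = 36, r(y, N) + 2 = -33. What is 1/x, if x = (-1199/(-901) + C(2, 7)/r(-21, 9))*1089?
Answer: 31535/79060311 ≈ 0.00039887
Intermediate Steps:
r(y, N) = -35 (r(y, N) = -2 - 33 = -35)
C(P, g) = -34 (C(P, g) = 2 - 1*36 = 2 - 36 = -34)
x = 79060311/31535 (x = (-1199/(-901) - 34/(-35))*1089 = (-1199*(-1/901) - 34*(-1/35))*1089 = (1199/901 + 34/35)*1089 = (72599/31535)*1089 = 79060311/31535 ≈ 2507.1)
1/x = 1/(79060311/31535) = 31535/79060311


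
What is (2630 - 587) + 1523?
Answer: 3566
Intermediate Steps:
(2630 - 587) + 1523 = 2043 + 1523 = 3566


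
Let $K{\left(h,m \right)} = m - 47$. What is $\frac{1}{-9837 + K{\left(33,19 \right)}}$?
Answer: $- \frac{1}{9865} \approx -0.00010137$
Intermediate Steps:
$K{\left(h,m \right)} = -47 + m$ ($K{\left(h,m \right)} = m - 47 = -47 + m$)
$\frac{1}{-9837 + K{\left(33,19 \right)}} = \frac{1}{-9837 + \left(-47 + 19\right)} = \frac{1}{-9837 - 28} = \frac{1}{-9865} = - \frac{1}{9865}$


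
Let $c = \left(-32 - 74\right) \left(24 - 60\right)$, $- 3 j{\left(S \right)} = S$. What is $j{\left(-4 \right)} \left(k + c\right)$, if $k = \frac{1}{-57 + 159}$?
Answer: $\frac{778466}{153} \approx 5088.0$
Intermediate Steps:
$j{\left(S \right)} = - \frac{S}{3}$
$c = 3816$ ($c = \left(-106\right) \left(-36\right) = 3816$)
$k = \frac{1}{102} \approx 0.0098039$
$j{\left(-4 \right)} \left(k + c\right) = \left(- \frac{1}{3}\right) \left(-4\right) \left(\frac{1}{102} + 3816\right) = \frac{4}{3} \cdot \frac{389233}{102} = \frac{778466}{153}$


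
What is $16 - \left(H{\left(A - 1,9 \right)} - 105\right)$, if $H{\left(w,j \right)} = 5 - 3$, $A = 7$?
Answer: $119$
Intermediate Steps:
$H{\left(w,j \right)} = 2$ ($H{\left(w,j \right)} = 5 - 3 = 2$)
$16 - \left(H{\left(A - 1,9 \right)} - 105\right) = 16 - \left(2 - 105\right) = 16 - -103 = 16 + 103 = 119$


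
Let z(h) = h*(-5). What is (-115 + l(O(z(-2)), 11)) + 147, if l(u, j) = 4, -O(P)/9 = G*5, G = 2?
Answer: 36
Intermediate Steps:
z(h) = -5*h
O(P) = -90 (O(P) = -18*5 = -9*10 = -90)
(-115 + l(O(z(-2)), 11)) + 147 = (-115 + 4) + 147 = -111 + 147 = 36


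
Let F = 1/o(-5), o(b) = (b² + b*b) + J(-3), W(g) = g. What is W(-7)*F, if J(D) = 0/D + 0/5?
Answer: -7/50 ≈ -0.14000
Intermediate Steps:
J(D) = 0 (J(D) = 0 + 0*(⅕) = 0 + 0 = 0)
o(b) = 2*b² (o(b) = (b² + b*b) + 0 = (b² + b²) + 0 = 2*b² + 0 = 2*b²)
F = 1/50 (F = 1/(2*(-5)²) = 1/(2*25) = 1/50 ≈ 0.020000)
W(-7)*F = -7*1/50 = -7/50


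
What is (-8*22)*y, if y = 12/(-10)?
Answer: 1056/5 ≈ 211.20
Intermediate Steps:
y = -6/5 (y = 12*(-⅒) = -6/5 ≈ -1.2000)
(-8*22)*y = -8*22*(-6/5) = -176*(-6/5) = 1056/5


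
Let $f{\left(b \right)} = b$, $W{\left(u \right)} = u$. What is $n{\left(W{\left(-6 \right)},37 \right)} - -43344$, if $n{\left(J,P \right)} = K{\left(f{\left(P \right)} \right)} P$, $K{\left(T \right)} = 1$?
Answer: $43381$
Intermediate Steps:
$n{\left(J,P \right)} = P$ ($n{\left(J,P \right)} = 1 P = P$)
$n{\left(W{\left(-6 \right)},37 \right)} - -43344 = 37 - -43344 = 37 + 43344 = 43381$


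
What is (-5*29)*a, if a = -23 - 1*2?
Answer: 3625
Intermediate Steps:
a = -25 (a = -23 - 2 = -25)
(-5*29)*a = -5*29*(-25) = -145*(-25) = 3625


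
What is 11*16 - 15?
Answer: 161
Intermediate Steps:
11*16 - 15 = 176 - 15 = 161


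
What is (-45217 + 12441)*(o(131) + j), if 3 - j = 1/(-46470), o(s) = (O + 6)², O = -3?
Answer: -9138620708/23235 ≈ -3.9331e+5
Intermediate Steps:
o(s) = 9 (o(s) = (-3 + 6)² = 3² = 9)
j = 139411/46470 (j = 3 - 1/(-46470) = 3 - 1*(-1/46470) = 3 + 1/46470 = 139411/46470 ≈ 3.0000)
(-45217 + 12441)*(o(131) + j) = (-45217 + 12441)*(9 + 139411/46470) = -32776*557641/46470 = -9138620708/23235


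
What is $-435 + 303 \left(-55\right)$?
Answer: $-17100$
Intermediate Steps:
$-435 + 303 \left(-55\right) = -435 - 16665 = -17100$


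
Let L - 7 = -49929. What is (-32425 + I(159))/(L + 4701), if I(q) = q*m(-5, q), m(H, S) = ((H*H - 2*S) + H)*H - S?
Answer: -179204/45221 ≈ -3.9628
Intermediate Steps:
L = -49922 (L = 7 - 49929 = -49922)
m(H, S) = -S + H*(H + H**2 - 2*S) (m(H, S) = ((H**2 - 2*S) + H)*H - S = (H + H**2 - 2*S)*H - S = H*(H + H**2 - 2*S) - S = -S + H*(H + H**2 - 2*S))
I(q) = q*(-100 + 9*q) (I(q) = q*((-5)**2 + (-5)**3 - q - 2*(-5)*q) = q*(25 - 125 - q + 10*q) = q*(-100 + 9*q))
(-32425 + I(159))/(L + 4701) = (-32425 + 159*(-100 + 9*159))/(-49922 + 4701) = (-32425 + 159*(-100 + 1431))/(-45221) = (-32425 + 159*1331)*(-1/45221) = (-32425 + 211629)*(-1/45221) = 179204*(-1/45221) = -179204/45221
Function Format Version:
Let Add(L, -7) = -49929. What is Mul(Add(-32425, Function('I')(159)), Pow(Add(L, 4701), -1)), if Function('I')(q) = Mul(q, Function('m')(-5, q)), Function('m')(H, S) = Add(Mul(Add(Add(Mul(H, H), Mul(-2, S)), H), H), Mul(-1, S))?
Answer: Rational(-179204, 45221) ≈ -3.9628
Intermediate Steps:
L = -49922 (L = Add(7, -49929) = -49922)
Function('m')(H, S) = Add(Mul(-1, S), Mul(H, Add(H, Pow(H, 2), Mul(-2, S)))) (Function('m')(H, S) = Add(Mul(Add(Add(Pow(H, 2), Mul(-2, S)), H), H), Mul(-1, S)) = Add(Mul(Add(H, Pow(H, 2), Mul(-2, S)), H), Mul(-1, S)) = Add(Mul(H, Add(H, Pow(H, 2), Mul(-2, S))), Mul(-1, S)) = Add(Mul(-1, S), Mul(H, Add(H, Pow(H, 2), Mul(-2, S)))))
Function('I')(q) = Mul(q, Add(-100, Mul(9, q))) (Function('I')(q) = Mul(q, Add(Pow(-5, 2), Pow(-5, 3), Mul(-1, q), Mul(-2, -5, q))) = Mul(q, Add(25, -125, Mul(-1, q), Mul(10, q))) = Mul(q, Add(-100, Mul(9, q))))
Mul(Add(-32425, Function('I')(159)), Pow(Add(L, 4701), -1)) = Mul(Add(-32425, Mul(159, Add(-100, Mul(9, 159)))), Pow(Add(-49922, 4701), -1)) = Mul(Add(-32425, Mul(159, Add(-100, 1431))), Pow(-45221, -1)) = Mul(Add(-32425, Mul(159, 1331)), Rational(-1, 45221)) = Mul(Add(-32425, 211629), Rational(-1, 45221)) = Mul(179204, Rational(-1, 45221)) = Rational(-179204, 45221)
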